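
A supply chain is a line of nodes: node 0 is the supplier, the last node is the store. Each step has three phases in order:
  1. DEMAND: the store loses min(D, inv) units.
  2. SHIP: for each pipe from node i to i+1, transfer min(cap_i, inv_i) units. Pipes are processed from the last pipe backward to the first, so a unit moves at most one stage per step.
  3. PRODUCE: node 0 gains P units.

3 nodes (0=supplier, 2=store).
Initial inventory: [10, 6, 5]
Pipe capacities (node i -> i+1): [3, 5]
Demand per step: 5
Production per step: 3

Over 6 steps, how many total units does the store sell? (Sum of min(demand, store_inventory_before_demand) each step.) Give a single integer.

Step 1: sold=5 (running total=5) -> [10 4 5]
Step 2: sold=5 (running total=10) -> [10 3 4]
Step 3: sold=4 (running total=14) -> [10 3 3]
Step 4: sold=3 (running total=17) -> [10 3 3]
Step 5: sold=3 (running total=20) -> [10 3 3]
Step 6: sold=3 (running total=23) -> [10 3 3]

Answer: 23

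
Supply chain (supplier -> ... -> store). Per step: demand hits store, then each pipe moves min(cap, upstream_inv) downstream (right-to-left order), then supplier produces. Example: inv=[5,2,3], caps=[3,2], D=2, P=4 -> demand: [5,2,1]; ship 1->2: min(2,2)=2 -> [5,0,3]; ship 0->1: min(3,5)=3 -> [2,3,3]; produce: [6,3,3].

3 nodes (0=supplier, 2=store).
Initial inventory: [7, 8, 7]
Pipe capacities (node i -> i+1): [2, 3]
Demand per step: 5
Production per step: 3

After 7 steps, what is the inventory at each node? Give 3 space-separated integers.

Step 1: demand=5,sold=5 ship[1->2]=3 ship[0->1]=2 prod=3 -> inv=[8 7 5]
Step 2: demand=5,sold=5 ship[1->2]=3 ship[0->1]=2 prod=3 -> inv=[9 6 3]
Step 3: demand=5,sold=3 ship[1->2]=3 ship[0->1]=2 prod=3 -> inv=[10 5 3]
Step 4: demand=5,sold=3 ship[1->2]=3 ship[0->1]=2 prod=3 -> inv=[11 4 3]
Step 5: demand=5,sold=3 ship[1->2]=3 ship[0->1]=2 prod=3 -> inv=[12 3 3]
Step 6: demand=5,sold=3 ship[1->2]=3 ship[0->1]=2 prod=3 -> inv=[13 2 3]
Step 7: demand=5,sold=3 ship[1->2]=2 ship[0->1]=2 prod=3 -> inv=[14 2 2]

14 2 2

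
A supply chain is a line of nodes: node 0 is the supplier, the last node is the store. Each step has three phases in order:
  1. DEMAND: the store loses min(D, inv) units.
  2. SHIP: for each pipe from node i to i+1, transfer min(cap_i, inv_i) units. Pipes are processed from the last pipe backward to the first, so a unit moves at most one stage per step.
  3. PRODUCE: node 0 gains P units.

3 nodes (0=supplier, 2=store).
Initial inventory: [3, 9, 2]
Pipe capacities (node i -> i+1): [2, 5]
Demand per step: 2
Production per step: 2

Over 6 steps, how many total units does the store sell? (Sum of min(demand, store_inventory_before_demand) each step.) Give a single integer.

Answer: 12

Derivation:
Step 1: sold=2 (running total=2) -> [3 6 5]
Step 2: sold=2 (running total=4) -> [3 3 8]
Step 3: sold=2 (running total=6) -> [3 2 9]
Step 4: sold=2 (running total=8) -> [3 2 9]
Step 5: sold=2 (running total=10) -> [3 2 9]
Step 6: sold=2 (running total=12) -> [3 2 9]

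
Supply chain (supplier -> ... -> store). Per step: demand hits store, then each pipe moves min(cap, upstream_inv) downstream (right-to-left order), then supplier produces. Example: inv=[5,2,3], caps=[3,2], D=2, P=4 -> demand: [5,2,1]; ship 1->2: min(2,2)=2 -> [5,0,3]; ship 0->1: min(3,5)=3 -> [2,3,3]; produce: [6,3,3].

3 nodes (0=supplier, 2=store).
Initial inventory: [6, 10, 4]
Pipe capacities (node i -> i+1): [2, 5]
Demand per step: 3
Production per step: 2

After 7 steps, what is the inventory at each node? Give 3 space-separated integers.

Step 1: demand=3,sold=3 ship[1->2]=5 ship[0->1]=2 prod=2 -> inv=[6 7 6]
Step 2: demand=3,sold=3 ship[1->2]=5 ship[0->1]=2 prod=2 -> inv=[6 4 8]
Step 3: demand=3,sold=3 ship[1->2]=4 ship[0->1]=2 prod=2 -> inv=[6 2 9]
Step 4: demand=3,sold=3 ship[1->2]=2 ship[0->1]=2 prod=2 -> inv=[6 2 8]
Step 5: demand=3,sold=3 ship[1->2]=2 ship[0->1]=2 prod=2 -> inv=[6 2 7]
Step 6: demand=3,sold=3 ship[1->2]=2 ship[0->1]=2 prod=2 -> inv=[6 2 6]
Step 7: demand=3,sold=3 ship[1->2]=2 ship[0->1]=2 prod=2 -> inv=[6 2 5]

6 2 5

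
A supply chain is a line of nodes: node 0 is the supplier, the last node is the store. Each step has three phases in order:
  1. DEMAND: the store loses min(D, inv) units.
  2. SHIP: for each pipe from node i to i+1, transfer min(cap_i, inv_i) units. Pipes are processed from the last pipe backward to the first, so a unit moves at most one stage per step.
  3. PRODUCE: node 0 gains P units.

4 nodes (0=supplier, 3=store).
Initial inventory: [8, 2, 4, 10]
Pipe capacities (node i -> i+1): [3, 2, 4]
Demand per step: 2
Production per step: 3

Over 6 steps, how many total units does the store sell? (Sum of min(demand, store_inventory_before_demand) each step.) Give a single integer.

Step 1: sold=2 (running total=2) -> [8 3 2 12]
Step 2: sold=2 (running total=4) -> [8 4 2 12]
Step 3: sold=2 (running total=6) -> [8 5 2 12]
Step 4: sold=2 (running total=8) -> [8 6 2 12]
Step 5: sold=2 (running total=10) -> [8 7 2 12]
Step 6: sold=2 (running total=12) -> [8 8 2 12]

Answer: 12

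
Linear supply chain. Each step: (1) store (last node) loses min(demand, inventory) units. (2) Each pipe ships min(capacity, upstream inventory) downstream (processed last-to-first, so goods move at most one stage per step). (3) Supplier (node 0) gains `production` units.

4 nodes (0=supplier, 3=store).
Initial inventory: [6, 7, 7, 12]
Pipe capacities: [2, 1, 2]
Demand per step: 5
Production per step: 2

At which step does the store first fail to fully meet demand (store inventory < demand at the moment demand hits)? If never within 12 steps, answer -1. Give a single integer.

Step 1: demand=5,sold=5 ship[2->3]=2 ship[1->2]=1 ship[0->1]=2 prod=2 -> [6 8 6 9]
Step 2: demand=5,sold=5 ship[2->3]=2 ship[1->2]=1 ship[0->1]=2 prod=2 -> [6 9 5 6]
Step 3: demand=5,sold=5 ship[2->3]=2 ship[1->2]=1 ship[0->1]=2 prod=2 -> [6 10 4 3]
Step 4: demand=5,sold=3 ship[2->3]=2 ship[1->2]=1 ship[0->1]=2 prod=2 -> [6 11 3 2]
Step 5: demand=5,sold=2 ship[2->3]=2 ship[1->2]=1 ship[0->1]=2 prod=2 -> [6 12 2 2]
Step 6: demand=5,sold=2 ship[2->3]=2 ship[1->2]=1 ship[0->1]=2 prod=2 -> [6 13 1 2]
Step 7: demand=5,sold=2 ship[2->3]=1 ship[1->2]=1 ship[0->1]=2 prod=2 -> [6 14 1 1]
Step 8: demand=5,sold=1 ship[2->3]=1 ship[1->2]=1 ship[0->1]=2 prod=2 -> [6 15 1 1]
Step 9: demand=5,sold=1 ship[2->3]=1 ship[1->2]=1 ship[0->1]=2 prod=2 -> [6 16 1 1]
Step 10: demand=5,sold=1 ship[2->3]=1 ship[1->2]=1 ship[0->1]=2 prod=2 -> [6 17 1 1]
Step 11: demand=5,sold=1 ship[2->3]=1 ship[1->2]=1 ship[0->1]=2 prod=2 -> [6 18 1 1]
Step 12: demand=5,sold=1 ship[2->3]=1 ship[1->2]=1 ship[0->1]=2 prod=2 -> [6 19 1 1]
First stockout at step 4

4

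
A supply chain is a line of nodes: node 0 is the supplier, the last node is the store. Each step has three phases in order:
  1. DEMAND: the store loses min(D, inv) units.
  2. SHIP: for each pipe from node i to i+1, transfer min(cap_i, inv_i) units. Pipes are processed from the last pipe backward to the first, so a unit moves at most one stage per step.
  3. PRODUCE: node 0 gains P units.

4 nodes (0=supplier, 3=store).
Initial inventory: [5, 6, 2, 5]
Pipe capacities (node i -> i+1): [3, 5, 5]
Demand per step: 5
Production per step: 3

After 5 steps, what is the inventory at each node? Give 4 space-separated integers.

Step 1: demand=5,sold=5 ship[2->3]=2 ship[1->2]=5 ship[0->1]=3 prod=3 -> inv=[5 4 5 2]
Step 2: demand=5,sold=2 ship[2->3]=5 ship[1->2]=4 ship[0->1]=3 prod=3 -> inv=[5 3 4 5]
Step 3: demand=5,sold=5 ship[2->3]=4 ship[1->2]=3 ship[0->1]=3 prod=3 -> inv=[5 3 3 4]
Step 4: demand=5,sold=4 ship[2->3]=3 ship[1->2]=3 ship[0->1]=3 prod=3 -> inv=[5 3 3 3]
Step 5: demand=5,sold=3 ship[2->3]=3 ship[1->2]=3 ship[0->1]=3 prod=3 -> inv=[5 3 3 3]

5 3 3 3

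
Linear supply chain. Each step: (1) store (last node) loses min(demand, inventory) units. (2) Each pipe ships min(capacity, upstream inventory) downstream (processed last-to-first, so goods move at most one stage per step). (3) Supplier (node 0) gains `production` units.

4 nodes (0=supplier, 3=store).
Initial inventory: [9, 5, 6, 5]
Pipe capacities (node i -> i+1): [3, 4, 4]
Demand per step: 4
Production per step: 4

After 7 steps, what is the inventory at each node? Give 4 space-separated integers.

Step 1: demand=4,sold=4 ship[2->3]=4 ship[1->2]=4 ship[0->1]=3 prod=4 -> inv=[10 4 6 5]
Step 2: demand=4,sold=4 ship[2->3]=4 ship[1->2]=4 ship[0->1]=3 prod=4 -> inv=[11 3 6 5]
Step 3: demand=4,sold=4 ship[2->3]=4 ship[1->2]=3 ship[0->1]=3 prod=4 -> inv=[12 3 5 5]
Step 4: demand=4,sold=4 ship[2->3]=4 ship[1->2]=3 ship[0->1]=3 prod=4 -> inv=[13 3 4 5]
Step 5: demand=4,sold=4 ship[2->3]=4 ship[1->2]=3 ship[0->1]=3 prod=4 -> inv=[14 3 3 5]
Step 6: demand=4,sold=4 ship[2->3]=3 ship[1->2]=3 ship[0->1]=3 prod=4 -> inv=[15 3 3 4]
Step 7: demand=4,sold=4 ship[2->3]=3 ship[1->2]=3 ship[0->1]=3 prod=4 -> inv=[16 3 3 3]

16 3 3 3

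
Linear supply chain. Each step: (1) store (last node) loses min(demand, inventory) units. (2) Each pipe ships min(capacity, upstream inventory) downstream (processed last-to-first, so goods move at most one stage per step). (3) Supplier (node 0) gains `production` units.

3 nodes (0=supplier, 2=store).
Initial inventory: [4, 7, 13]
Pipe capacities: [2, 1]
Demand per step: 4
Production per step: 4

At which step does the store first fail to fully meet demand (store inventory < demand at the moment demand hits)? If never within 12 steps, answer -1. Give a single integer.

Step 1: demand=4,sold=4 ship[1->2]=1 ship[0->1]=2 prod=4 -> [6 8 10]
Step 2: demand=4,sold=4 ship[1->2]=1 ship[0->1]=2 prod=4 -> [8 9 7]
Step 3: demand=4,sold=4 ship[1->2]=1 ship[0->1]=2 prod=4 -> [10 10 4]
Step 4: demand=4,sold=4 ship[1->2]=1 ship[0->1]=2 prod=4 -> [12 11 1]
Step 5: demand=4,sold=1 ship[1->2]=1 ship[0->1]=2 prod=4 -> [14 12 1]
Step 6: demand=4,sold=1 ship[1->2]=1 ship[0->1]=2 prod=4 -> [16 13 1]
Step 7: demand=4,sold=1 ship[1->2]=1 ship[0->1]=2 prod=4 -> [18 14 1]
Step 8: demand=4,sold=1 ship[1->2]=1 ship[0->1]=2 prod=4 -> [20 15 1]
Step 9: demand=4,sold=1 ship[1->2]=1 ship[0->1]=2 prod=4 -> [22 16 1]
Step 10: demand=4,sold=1 ship[1->2]=1 ship[0->1]=2 prod=4 -> [24 17 1]
Step 11: demand=4,sold=1 ship[1->2]=1 ship[0->1]=2 prod=4 -> [26 18 1]
Step 12: demand=4,sold=1 ship[1->2]=1 ship[0->1]=2 prod=4 -> [28 19 1]
First stockout at step 5

5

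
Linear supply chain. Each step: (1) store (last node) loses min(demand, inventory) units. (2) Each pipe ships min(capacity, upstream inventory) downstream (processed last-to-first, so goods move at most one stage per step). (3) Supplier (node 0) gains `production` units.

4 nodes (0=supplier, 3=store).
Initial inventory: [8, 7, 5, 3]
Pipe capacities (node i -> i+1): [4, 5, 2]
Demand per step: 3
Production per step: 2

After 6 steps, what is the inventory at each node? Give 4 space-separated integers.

Step 1: demand=3,sold=3 ship[2->3]=2 ship[1->2]=5 ship[0->1]=4 prod=2 -> inv=[6 6 8 2]
Step 2: demand=3,sold=2 ship[2->3]=2 ship[1->2]=5 ship[0->1]=4 prod=2 -> inv=[4 5 11 2]
Step 3: demand=3,sold=2 ship[2->3]=2 ship[1->2]=5 ship[0->1]=4 prod=2 -> inv=[2 4 14 2]
Step 4: demand=3,sold=2 ship[2->3]=2 ship[1->2]=4 ship[0->1]=2 prod=2 -> inv=[2 2 16 2]
Step 5: demand=3,sold=2 ship[2->3]=2 ship[1->2]=2 ship[0->1]=2 prod=2 -> inv=[2 2 16 2]
Step 6: demand=3,sold=2 ship[2->3]=2 ship[1->2]=2 ship[0->1]=2 prod=2 -> inv=[2 2 16 2]

2 2 16 2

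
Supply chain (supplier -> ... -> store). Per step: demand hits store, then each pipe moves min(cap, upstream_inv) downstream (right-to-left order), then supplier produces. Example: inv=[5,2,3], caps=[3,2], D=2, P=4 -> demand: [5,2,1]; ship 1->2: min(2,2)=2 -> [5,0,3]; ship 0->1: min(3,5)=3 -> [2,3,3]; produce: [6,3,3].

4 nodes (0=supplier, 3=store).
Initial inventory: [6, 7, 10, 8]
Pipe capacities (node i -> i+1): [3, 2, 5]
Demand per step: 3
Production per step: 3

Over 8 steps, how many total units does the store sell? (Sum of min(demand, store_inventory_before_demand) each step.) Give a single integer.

Answer: 24

Derivation:
Step 1: sold=3 (running total=3) -> [6 8 7 10]
Step 2: sold=3 (running total=6) -> [6 9 4 12]
Step 3: sold=3 (running total=9) -> [6 10 2 13]
Step 4: sold=3 (running total=12) -> [6 11 2 12]
Step 5: sold=3 (running total=15) -> [6 12 2 11]
Step 6: sold=3 (running total=18) -> [6 13 2 10]
Step 7: sold=3 (running total=21) -> [6 14 2 9]
Step 8: sold=3 (running total=24) -> [6 15 2 8]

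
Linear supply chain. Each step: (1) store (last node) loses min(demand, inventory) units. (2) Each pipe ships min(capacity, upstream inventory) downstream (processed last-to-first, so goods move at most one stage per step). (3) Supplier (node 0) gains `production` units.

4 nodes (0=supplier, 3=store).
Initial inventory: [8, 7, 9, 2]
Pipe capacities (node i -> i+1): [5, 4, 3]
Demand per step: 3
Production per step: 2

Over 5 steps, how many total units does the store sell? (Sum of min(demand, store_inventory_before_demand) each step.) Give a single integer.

Answer: 14

Derivation:
Step 1: sold=2 (running total=2) -> [5 8 10 3]
Step 2: sold=3 (running total=5) -> [2 9 11 3]
Step 3: sold=3 (running total=8) -> [2 7 12 3]
Step 4: sold=3 (running total=11) -> [2 5 13 3]
Step 5: sold=3 (running total=14) -> [2 3 14 3]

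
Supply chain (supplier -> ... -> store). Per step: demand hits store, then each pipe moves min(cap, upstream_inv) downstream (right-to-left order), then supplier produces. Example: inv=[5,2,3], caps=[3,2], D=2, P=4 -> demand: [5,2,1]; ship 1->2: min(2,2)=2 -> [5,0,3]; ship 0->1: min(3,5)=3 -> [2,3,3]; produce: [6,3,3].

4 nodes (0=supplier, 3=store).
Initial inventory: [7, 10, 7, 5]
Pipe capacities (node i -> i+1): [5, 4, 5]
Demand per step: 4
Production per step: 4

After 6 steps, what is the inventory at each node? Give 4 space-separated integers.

Step 1: demand=4,sold=4 ship[2->3]=5 ship[1->2]=4 ship[0->1]=5 prod=4 -> inv=[6 11 6 6]
Step 2: demand=4,sold=4 ship[2->3]=5 ship[1->2]=4 ship[0->1]=5 prod=4 -> inv=[5 12 5 7]
Step 3: demand=4,sold=4 ship[2->3]=5 ship[1->2]=4 ship[0->1]=5 prod=4 -> inv=[4 13 4 8]
Step 4: demand=4,sold=4 ship[2->3]=4 ship[1->2]=4 ship[0->1]=4 prod=4 -> inv=[4 13 4 8]
Step 5: demand=4,sold=4 ship[2->3]=4 ship[1->2]=4 ship[0->1]=4 prod=4 -> inv=[4 13 4 8]
Step 6: demand=4,sold=4 ship[2->3]=4 ship[1->2]=4 ship[0->1]=4 prod=4 -> inv=[4 13 4 8]

4 13 4 8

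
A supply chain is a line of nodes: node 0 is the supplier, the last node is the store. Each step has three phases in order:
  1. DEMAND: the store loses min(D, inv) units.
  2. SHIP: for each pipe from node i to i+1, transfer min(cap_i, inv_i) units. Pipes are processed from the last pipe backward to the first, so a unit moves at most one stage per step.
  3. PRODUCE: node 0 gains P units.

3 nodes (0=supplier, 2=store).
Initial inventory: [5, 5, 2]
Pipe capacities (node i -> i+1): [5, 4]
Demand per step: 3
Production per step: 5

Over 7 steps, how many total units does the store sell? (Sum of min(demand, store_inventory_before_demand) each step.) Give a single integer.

Answer: 20

Derivation:
Step 1: sold=2 (running total=2) -> [5 6 4]
Step 2: sold=3 (running total=5) -> [5 7 5]
Step 3: sold=3 (running total=8) -> [5 8 6]
Step 4: sold=3 (running total=11) -> [5 9 7]
Step 5: sold=3 (running total=14) -> [5 10 8]
Step 6: sold=3 (running total=17) -> [5 11 9]
Step 7: sold=3 (running total=20) -> [5 12 10]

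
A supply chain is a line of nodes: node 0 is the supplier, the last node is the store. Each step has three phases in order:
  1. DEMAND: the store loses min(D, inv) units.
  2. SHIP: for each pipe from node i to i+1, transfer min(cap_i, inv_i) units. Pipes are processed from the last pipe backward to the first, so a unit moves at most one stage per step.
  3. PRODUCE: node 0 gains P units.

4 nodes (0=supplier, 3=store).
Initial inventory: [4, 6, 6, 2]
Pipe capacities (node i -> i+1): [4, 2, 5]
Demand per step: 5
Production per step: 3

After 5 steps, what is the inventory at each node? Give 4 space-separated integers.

Step 1: demand=5,sold=2 ship[2->3]=5 ship[1->2]=2 ship[0->1]=4 prod=3 -> inv=[3 8 3 5]
Step 2: demand=5,sold=5 ship[2->3]=3 ship[1->2]=2 ship[0->1]=3 prod=3 -> inv=[3 9 2 3]
Step 3: demand=5,sold=3 ship[2->3]=2 ship[1->2]=2 ship[0->1]=3 prod=3 -> inv=[3 10 2 2]
Step 4: demand=5,sold=2 ship[2->3]=2 ship[1->2]=2 ship[0->1]=3 prod=3 -> inv=[3 11 2 2]
Step 5: demand=5,sold=2 ship[2->3]=2 ship[1->2]=2 ship[0->1]=3 prod=3 -> inv=[3 12 2 2]

3 12 2 2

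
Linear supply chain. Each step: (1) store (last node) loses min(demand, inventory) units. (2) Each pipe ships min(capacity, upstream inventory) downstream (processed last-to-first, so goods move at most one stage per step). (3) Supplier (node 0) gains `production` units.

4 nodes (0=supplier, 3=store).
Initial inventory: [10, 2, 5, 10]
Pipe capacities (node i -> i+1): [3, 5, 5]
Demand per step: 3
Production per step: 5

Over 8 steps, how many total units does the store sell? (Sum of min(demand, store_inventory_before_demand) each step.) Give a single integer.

Answer: 24

Derivation:
Step 1: sold=3 (running total=3) -> [12 3 2 12]
Step 2: sold=3 (running total=6) -> [14 3 3 11]
Step 3: sold=3 (running total=9) -> [16 3 3 11]
Step 4: sold=3 (running total=12) -> [18 3 3 11]
Step 5: sold=3 (running total=15) -> [20 3 3 11]
Step 6: sold=3 (running total=18) -> [22 3 3 11]
Step 7: sold=3 (running total=21) -> [24 3 3 11]
Step 8: sold=3 (running total=24) -> [26 3 3 11]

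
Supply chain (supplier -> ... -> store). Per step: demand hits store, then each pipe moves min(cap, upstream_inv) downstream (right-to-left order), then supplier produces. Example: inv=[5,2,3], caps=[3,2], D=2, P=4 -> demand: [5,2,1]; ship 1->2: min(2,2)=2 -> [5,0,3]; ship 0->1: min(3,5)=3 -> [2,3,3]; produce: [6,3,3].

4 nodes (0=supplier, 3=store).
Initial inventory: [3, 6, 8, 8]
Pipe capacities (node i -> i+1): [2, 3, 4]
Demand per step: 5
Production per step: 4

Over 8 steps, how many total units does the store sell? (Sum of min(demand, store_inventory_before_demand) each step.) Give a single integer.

Step 1: sold=5 (running total=5) -> [5 5 7 7]
Step 2: sold=5 (running total=10) -> [7 4 6 6]
Step 3: sold=5 (running total=15) -> [9 3 5 5]
Step 4: sold=5 (running total=20) -> [11 2 4 4]
Step 5: sold=4 (running total=24) -> [13 2 2 4]
Step 6: sold=4 (running total=28) -> [15 2 2 2]
Step 7: sold=2 (running total=30) -> [17 2 2 2]
Step 8: sold=2 (running total=32) -> [19 2 2 2]

Answer: 32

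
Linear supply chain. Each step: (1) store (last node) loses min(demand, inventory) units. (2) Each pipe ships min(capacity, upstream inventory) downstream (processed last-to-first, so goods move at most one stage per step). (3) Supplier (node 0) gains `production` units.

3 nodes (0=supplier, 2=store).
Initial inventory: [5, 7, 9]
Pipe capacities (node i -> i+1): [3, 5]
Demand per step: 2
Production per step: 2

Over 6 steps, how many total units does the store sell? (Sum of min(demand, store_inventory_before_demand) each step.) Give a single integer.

Step 1: sold=2 (running total=2) -> [4 5 12]
Step 2: sold=2 (running total=4) -> [3 3 15]
Step 3: sold=2 (running total=6) -> [2 3 16]
Step 4: sold=2 (running total=8) -> [2 2 17]
Step 5: sold=2 (running total=10) -> [2 2 17]
Step 6: sold=2 (running total=12) -> [2 2 17]

Answer: 12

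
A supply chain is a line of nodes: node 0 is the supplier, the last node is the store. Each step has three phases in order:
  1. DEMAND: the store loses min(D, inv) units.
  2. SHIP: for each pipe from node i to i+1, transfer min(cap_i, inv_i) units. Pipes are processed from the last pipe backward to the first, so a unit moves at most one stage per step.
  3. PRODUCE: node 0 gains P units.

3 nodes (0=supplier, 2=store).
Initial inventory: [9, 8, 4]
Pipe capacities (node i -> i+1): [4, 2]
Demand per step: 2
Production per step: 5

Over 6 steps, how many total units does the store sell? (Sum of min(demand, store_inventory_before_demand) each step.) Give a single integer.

Answer: 12

Derivation:
Step 1: sold=2 (running total=2) -> [10 10 4]
Step 2: sold=2 (running total=4) -> [11 12 4]
Step 3: sold=2 (running total=6) -> [12 14 4]
Step 4: sold=2 (running total=8) -> [13 16 4]
Step 5: sold=2 (running total=10) -> [14 18 4]
Step 6: sold=2 (running total=12) -> [15 20 4]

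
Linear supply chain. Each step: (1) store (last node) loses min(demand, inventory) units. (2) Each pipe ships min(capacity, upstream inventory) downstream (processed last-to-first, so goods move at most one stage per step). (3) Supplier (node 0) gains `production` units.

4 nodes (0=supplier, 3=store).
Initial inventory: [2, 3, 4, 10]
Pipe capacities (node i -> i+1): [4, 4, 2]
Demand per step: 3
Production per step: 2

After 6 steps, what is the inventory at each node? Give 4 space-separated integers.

Step 1: demand=3,sold=3 ship[2->3]=2 ship[1->2]=3 ship[0->1]=2 prod=2 -> inv=[2 2 5 9]
Step 2: demand=3,sold=3 ship[2->3]=2 ship[1->2]=2 ship[0->1]=2 prod=2 -> inv=[2 2 5 8]
Step 3: demand=3,sold=3 ship[2->3]=2 ship[1->2]=2 ship[0->1]=2 prod=2 -> inv=[2 2 5 7]
Step 4: demand=3,sold=3 ship[2->3]=2 ship[1->2]=2 ship[0->1]=2 prod=2 -> inv=[2 2 5 6]
Step 5: demand=3,sold=3 ship[2->3]=2 ship[1->2]=2 ship[0->1]=2 prod=2 -> inv=[2 2 5 5]
Step 6: demand=3,sold=3 ship[2->3]=2 ship[1->2]=2 ship[0->1]=2 prod=2 -> inv=[2 2 5 4]

2 2 5 4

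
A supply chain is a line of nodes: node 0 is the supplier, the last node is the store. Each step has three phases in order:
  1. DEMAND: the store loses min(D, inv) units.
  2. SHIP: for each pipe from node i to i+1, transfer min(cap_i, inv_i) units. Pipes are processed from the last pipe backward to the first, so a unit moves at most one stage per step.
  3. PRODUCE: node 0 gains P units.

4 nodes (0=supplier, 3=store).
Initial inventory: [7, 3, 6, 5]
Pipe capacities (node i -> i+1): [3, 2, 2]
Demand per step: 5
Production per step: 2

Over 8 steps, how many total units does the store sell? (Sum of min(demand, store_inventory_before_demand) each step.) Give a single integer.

Answer: 19

Derivation:
Step 1: sold=5 (running total=5) -> [6 4 6 2]
Step 2: sold=2 (running total=7) -> [5 5 6 2]
Step 3: sold=2 (running total=9) -> [4 6 6 2]
Step 4: sold=2 (running total=11) -> [3 7 6 2]
Step 5: sold=2 (running total=13) -> [2 8 6 2]
Step 6: sold=2 (running total=15) -> [2 8 6 2]
Step 7: sold=2 (running total=17) -> [2 8 6 2]
Step 8: sold=2 (running total=19) -> [2 8 6 2]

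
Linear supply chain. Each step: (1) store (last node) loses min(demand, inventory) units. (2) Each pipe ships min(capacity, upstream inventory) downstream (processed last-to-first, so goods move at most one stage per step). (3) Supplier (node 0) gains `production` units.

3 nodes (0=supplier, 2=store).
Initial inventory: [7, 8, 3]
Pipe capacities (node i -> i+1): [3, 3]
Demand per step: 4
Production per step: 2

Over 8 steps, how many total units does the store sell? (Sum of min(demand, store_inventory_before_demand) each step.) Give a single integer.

Step 1: sold=3 (running total=3) -> [6 8 3]
Step 2: sold=3 (running total=6) -> [5 8 3]
Step 3: sold=3 (running total=9) -> [4 8 3]
Step 4: sold=3 (running total=12) -> [3 8 3]
Step 5: sold=3 (running total=15) -> [2 8 3]
Step 6: sold=3 (running total=18) -> [2 7 3]
Step 7: sold=3 (running total=21) -> [2 6 3]
Step 8: sold=3 (running total=24) -> [2 5 3]

Answer: 24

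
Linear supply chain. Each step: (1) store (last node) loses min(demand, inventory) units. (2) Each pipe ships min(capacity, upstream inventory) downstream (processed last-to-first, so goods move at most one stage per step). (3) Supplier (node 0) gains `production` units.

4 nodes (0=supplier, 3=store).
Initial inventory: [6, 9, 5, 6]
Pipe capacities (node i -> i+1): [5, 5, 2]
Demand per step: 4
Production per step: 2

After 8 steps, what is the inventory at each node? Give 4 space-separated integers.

Step 1: demand=4,sold=4 ship[2->3]=2 ship[1->2]=5 ship[0->1]=5 prod=2 -> inv=[3 9 8 4]
Step 2: demand=4,sold=4 ship[2->3]=2 ship[1->2]=5 ship[0->1]=3 prod=2 -> inv=[2 7 11 2]
Step 3: demand=4,sold=2 ship[2->3]=2 ship[1->2]=5 ship[0->1]=2 prod=2 -> inv=[2 4 14 2]
Step 4: demand=4,sold=2 ship[2->3]=2 ship[1->2]=4 ship[0->1]=2 prod=2 -> inv=[2 2 16 2]
Step 5: demand=4,sold=2 ship[2->3]=2 ship[1->2]=2 ship[0->1]=2 prod=2 -> inv=[2 2 16 2]
Step 6: demand=4,sold=2 ship[2->3]=2 ship[1->2]=2 ship[0->1]=2 prod=2 -> inv=[2 2 16 2]
Step 7: demand=4,sold=2 ship[2->3]=2 ship[1->2]=2 ship[0->1]=2 prod=2 -> inv=[2 2 16 2]
Step 8: demand=4,sold=2 ship[2->3]=2 ship[1->2]=2 ship[0->1]=2 prod=2 -> inv=[2 2 16 2]

2 2 16 2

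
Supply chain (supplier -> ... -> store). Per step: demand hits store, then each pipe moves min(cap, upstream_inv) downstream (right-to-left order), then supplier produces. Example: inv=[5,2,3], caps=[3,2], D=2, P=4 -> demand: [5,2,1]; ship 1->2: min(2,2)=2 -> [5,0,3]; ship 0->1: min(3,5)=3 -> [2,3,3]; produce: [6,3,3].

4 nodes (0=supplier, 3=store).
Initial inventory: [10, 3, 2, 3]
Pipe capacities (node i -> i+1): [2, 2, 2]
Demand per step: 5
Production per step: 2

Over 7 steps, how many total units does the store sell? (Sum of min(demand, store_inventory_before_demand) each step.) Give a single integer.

Answer: 15

Derivation:
Step 1: sold=3 (running total=3) -> [10 3 2 2]
Step 2: sold=2 (running total=5) -> [10 3 2 2]
Step 3: sold=2 (running total=7) -> [10 3 2 2]
Step 4: sold=2 (running total=9) -> [10 3 2 2]
Step 5: sold=2 (running total=11) -> [10 3 2 2]
Step 6: sold=2 (running total=13) -> [10 3 2 2]
Step 7: sold=2 (running total=15) -> [10 3 2 2]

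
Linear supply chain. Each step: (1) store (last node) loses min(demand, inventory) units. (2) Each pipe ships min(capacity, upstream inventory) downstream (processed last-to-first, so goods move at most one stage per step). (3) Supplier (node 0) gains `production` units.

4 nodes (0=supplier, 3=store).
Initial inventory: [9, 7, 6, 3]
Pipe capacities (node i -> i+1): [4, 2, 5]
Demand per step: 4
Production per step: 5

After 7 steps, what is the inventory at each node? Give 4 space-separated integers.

Step 1: demand=4,sold=3 ship[2->3]=5 ship[1->2]=2 ship[0->1]=4 prod=5 -> inv=[10 9 3 5]
Step 2: demand=4,sold=4 ship[2->3]=3 ship[1->2]=2 ship[0->1]=4 prod=5 -> inv=[11 11 2 4]
Step 3: demand=4,sold=4 ship[2->3]=2 ship[1->2]=2 ship[0->1]=4 prod=5 -> inv=[12 13 2 2]
Step 4: demand=4,sold=2 ship[2->3]=2 ship[1->2]=2 ship[0->1]=4 prod=5 -> inv=[13 15 2 2]
Step 5: demand=4,sold=2 ship[2->3]=2 ship[1->2]=2 ship[0->1]=4 prod=5 -> inv=[14 17 2 2]
Step 6: demand=4,sold=2 ship[2->3]=2 ship[1->2]=2 ship[0->1]=4 prod=5 -> inv=[15 19 2 2]
Step 7: demand=4,sold=2 ship[2->3]=2 ship[1->2]=2 ship[0->1]=4 prod=5 -> inv=[16 21 2 2]

16 21 2 2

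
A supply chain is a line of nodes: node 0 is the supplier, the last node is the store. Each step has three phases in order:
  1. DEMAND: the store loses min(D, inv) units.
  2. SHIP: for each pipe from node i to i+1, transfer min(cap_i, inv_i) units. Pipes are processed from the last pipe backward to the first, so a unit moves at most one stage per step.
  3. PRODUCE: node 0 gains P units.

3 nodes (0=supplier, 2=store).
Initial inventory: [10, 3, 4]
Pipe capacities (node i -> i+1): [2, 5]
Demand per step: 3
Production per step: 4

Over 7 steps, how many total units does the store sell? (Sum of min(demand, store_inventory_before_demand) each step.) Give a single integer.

Step 1: sold=3 (running total=3) -> [12 2 4]
Step 2: sold=3 (running total=6) -> [14 2 3]
Step 3: sold=3 (running total=9) -> [16 2 2]
Step 4: sold=2 (running total=11) -> [18 2 2]
Step 5: sold=2 (running total=13) -> [20 2 2]
Step 6: sold=2 (running total=15) -> [22 2 2]
Step 7: sold=2 (running total=17) -> [24 2 2]

Answer: 17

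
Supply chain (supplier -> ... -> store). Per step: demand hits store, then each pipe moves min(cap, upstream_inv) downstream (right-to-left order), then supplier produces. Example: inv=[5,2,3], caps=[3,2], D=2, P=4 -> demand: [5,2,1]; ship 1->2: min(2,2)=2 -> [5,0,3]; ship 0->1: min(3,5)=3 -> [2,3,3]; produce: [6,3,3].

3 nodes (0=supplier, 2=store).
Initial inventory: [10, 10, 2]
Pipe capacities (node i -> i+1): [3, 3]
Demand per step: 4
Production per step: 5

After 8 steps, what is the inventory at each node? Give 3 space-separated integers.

Step 1: demand=4,sold=2 ship[1->2]=3 ship[0->1]=3 prod=5 -> inv=[12 10 3]
Step 2: demand=4,sold=3 ship[1->2]=3 ship[0->1]=3 prod=5 -> inv=[14 10 3]
Step 3: demand=4,sold=3 ship[1->2]=3 ship[0->1]=3 prod=5 -> inv=[16 10 3]
Step 4: demand=4,sold=3 ship[1->2]=3 ship[0->1]=3 prod=5 -> inv=[18 10 3]
Step 5: demand=4,sold=3 ship[1->2]=3 ship[0->1]=3 prod=5 -> inv=[20 10 3]
Step 6: demand=4,sold=3 ship[1->2]=3 ship[0->1]=3 prod=5 -> inv=[22 10 3]
Step 7: demand=4,sold=3 ship[1->2]=3 ship[0->1]=3 prod=5 -> inv=[24 10 3]
Step 8: demand=4,sold=3 ship[1->2]=3 ship[0->1]=3 prod=5 -> inv=[26 10 3]

26 10 3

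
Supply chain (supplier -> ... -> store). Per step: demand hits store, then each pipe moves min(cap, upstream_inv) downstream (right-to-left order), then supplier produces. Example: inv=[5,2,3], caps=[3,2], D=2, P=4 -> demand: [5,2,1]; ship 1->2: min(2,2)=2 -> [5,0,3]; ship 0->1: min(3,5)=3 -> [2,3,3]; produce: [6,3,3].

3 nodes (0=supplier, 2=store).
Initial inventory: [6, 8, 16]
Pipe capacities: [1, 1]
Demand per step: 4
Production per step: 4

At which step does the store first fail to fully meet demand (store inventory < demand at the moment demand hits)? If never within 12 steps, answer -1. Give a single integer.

Step 1: demand=4,sold=4 ship[1->2]=1 ship[0->1]=1 prod=4 -> [9 8 13]
Step 2: demand=4,sold=4 ship[1->2]=1 ship[0->1]=1 prod=4 -> [12 8 10]
Step 3: demand=4,sold=4 ship[1->2]=1 ship[0->1]=1 prod=4 -> [15 8 7]
Step 4: demand=4,sold=4 ship[1->2]=1 ship[0->1]=1 prod=4 -> [18 8 4]
Step 5: demand=4,sold=4 ship[1->2]=1 ship[0->1]=1 prod=4 -> [21 8 1]
Step 6: demand=4,sold=1 ship[1->2]=1 ship[0->1]=1 prod=4 -> [24 8 1]
Step 7: demand=4,sold=1 ship[1->2]=1 ship[0->1]=1 prod=4 -> [27 8 1]
Step 8: demand=4,sold=1 ship[1->2]=1 ship[0->1]=1 prod=4 -> [30 8 1]
Step 9: demand=4,sold=1 ship[1->2]=1 ship[0->1]=1 prod=4 -> [33 8 1]
Step 10: demand=4,sold=1 ship[1->2]=1 ship[0->1]=1 prod=4 -> [36 8 1]
Step 11: demand=4,sold=1 ship[1->2]=1 ship[0->1]=1 prod=4 -> [39 8 1]
Step 12: demand=4,sold=1 ship[1->2]=1 ship[0->1]=1 prod=4 -> [42 8 1]
First stockout at step 6

6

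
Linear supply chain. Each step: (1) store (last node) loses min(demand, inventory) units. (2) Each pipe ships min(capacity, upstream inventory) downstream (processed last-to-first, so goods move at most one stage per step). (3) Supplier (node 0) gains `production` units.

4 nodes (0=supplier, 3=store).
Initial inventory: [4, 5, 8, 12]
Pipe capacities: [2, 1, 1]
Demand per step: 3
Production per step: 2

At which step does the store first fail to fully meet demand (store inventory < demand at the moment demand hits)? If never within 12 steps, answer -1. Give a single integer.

Step 1: demand=3,sold=3 ship[2->3]=1 ship[1->2]=1 ship[0->1]=2 prod=2 -> [4 6 8 10]
Step 2: demand=3,sold=3 ship[2->3]=1 ship[1->2]=1 ship[0->1]=2 prod=2 -> [4 7 8 8]
Step 3: demand=3,sold=3 ship[2->3]=1 ship[1->2]=1 ship[0->1]=2 prod=2 -> [4 8 8 6]
Step 4: demand=3,sold=3 ship[2->3]=1 ship[1->2]=1 ship[0->1]=2 prod=2 -> [4 9 8 4]
Step 5: demand=3,sold=3 ship[2->3]=1 ship[1->2]=1 ship[0->1]=2 prod=2 -> [4 10 8 2]
Step 6: demand=3,sold=2 ship[2->3]=1 ship[1->2]=1 ship[0->1]=2 prod=2 -> [4 11 8 1]
Step 7: demand=3,sold=1 ship[2->3]=1 ship[1->2]=1 ship[0->1]=2 prod=2 -> [4 12 8 1]
Step 8: demand=3,sold=1 ship[2->3]=1 ship[1->2]=1 ship[0->1]=2 prod=2 -> [4 13 8 1]
Step 9: demand=3,sold=1 ship[2->3]=1 ship[1->2]=1 ship[0->1]=2 prod=2 -> [4 14 8 1]
Step 10: demand=3,sold=1 ship[2->3]=1 ship[1->2]=1 ship[0->1]=2 prod=2 -> [4 15 8 1]
Step 11: demand=3,sold=1 ship[2->3]=1 ship[1->2]=1 ship[0->1]=2 prod=2 -> [4 16 8 1]
Step 12: demand=3,sold=1 ship[2->3]=1 ship[1->2]=1 ship[0->1]=2 prod=2 -> [4 17 8 1]
First stockout at step 6

6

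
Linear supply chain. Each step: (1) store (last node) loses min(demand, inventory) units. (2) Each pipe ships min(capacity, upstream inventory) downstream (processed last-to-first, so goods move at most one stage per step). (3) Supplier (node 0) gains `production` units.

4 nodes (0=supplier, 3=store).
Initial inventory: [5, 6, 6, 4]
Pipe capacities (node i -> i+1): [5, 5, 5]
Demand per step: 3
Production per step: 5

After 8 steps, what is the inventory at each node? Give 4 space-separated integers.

Step 1: demand=3,sold=3 ship[2->3]=5 ship[1->2]=5 ship[0->1]=5 prod=5 -> inv=[5 6 6 6]
Step 2: demand=3,sold=3 ship[2->3]=5 ship[1->2]=5 ship[0->1]=5 prod=5 -> inv=[5 6 6 8]
Step 3: demand=3,sold=3 ship[2->3]=5 ship[1->2]=5 ship[0->1]=5 prod=5 -> inv=[5 6 6 10]
Step 4: demand=3,sold=3 ship[2->3]=5 ship[1->2]=5 ship[0->1]=5 prod=5 -> inv=[5 6 6 12]
Step 5: demand=3,sold=3 ship[2->3]=5 ship[1->2]=5 ship[0->1]=5 prod=5 -> inv=[5 6 6 14]
Step 6: demand=3,sold=3 ship[2->3]=5 ship[1->2]=5 ship[0->1]=5 prod=5 -> inv=[5 6 6 16]
Step 7: demand=3,sold=3 ship[2->3]=5 ship[1->2]=5 ship[0->1]=5 prod=5 -> inv=[5 6 6 18]
Step 8: demand=3,sold=3 ship[2->3]=5 ship[1->2]=5 ship[0->1]=5 prod=5 -> inv=[5 6 6 20]

5 6 6 20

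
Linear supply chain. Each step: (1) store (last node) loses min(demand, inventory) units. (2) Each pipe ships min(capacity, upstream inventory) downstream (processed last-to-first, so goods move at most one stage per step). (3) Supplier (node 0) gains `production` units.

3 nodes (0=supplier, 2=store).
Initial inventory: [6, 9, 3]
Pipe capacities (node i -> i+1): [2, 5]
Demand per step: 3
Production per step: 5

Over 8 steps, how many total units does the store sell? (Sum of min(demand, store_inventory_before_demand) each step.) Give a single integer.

Answer: 24

Derivation:
Step 1: sold=3 (running total=3) -> [9 6 5]
Step 2: sold=3 (running total=6) -> [12 3 7]
Step 3: sold=3 (running total=9) -> [15 2 7]
Step 4: sold=3 (running total=12) -> [18 2 6]
Step 5: sold=3 (running total=15) -> [21 2 5]
Step 6: sold=3 (running total=18) -> [24 2 4]
Step 7: sold=3 (running total=21) -> [27 2 3]
Step 8: sold=3 (running total=24) -> [30 2 2]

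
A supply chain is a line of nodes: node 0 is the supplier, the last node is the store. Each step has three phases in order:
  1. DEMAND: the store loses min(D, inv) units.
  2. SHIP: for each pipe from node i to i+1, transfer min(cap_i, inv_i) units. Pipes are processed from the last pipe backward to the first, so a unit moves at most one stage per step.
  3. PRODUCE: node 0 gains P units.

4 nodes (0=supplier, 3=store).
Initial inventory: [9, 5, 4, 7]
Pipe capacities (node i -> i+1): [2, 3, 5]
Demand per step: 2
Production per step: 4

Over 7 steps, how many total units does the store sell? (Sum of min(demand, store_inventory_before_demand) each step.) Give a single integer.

Answer: 14

Derivation:
Step 1: sold=2 (running total=2) -> [11 4 3 9]
Step 2: sold=2 (running total=4) -> [13 3 3 10]
Step 3: sold=2 (running total=6) -> [15 2 3 11]
Step 4: sold=2 (running total=8) -> [17 2 2 12]
Step 5: sold=2 (running total=10) -> [19 2 2 12]
Step 6: sold=2 (running total=12) -> [21 2 2 12]
Step 7: sold=2 (running total=14) -> [23 2 2 12]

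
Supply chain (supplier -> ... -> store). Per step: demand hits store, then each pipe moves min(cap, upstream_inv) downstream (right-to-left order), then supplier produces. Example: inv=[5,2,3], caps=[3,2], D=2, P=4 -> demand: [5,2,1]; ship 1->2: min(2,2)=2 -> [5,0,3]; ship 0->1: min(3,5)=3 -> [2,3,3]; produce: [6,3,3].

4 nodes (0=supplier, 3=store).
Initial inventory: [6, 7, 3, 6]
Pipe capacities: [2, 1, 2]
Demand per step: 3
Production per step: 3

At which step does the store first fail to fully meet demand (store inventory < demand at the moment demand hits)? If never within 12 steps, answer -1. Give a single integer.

Step 1: demand=3,sold=3 ship[2->3]=2 ship[1->2]=1 ship[0->1]=2 prod=3 -> [7 8 2 5]
Step 2: demand=3,sold=3 ship[2->3]=2 ship[1->2]=1 ship[0->1]=2 prod=3 -> [8 9 1 4]
Step 3: demand=3,sold=3 ship[2->3]=1 ship[1->2]=1 ship[0->1]=2 prod=3 -> [9 10 1 2]
Step 4: demand=3,sold=2 ship[2->3]=1 ship[1->2]=1 ship[0->1]=2 prod=3 -> [10 11 1 1]
Step 5: demand=3,sold=1 ship[2->3]=1 ship[1->2]=1 ship[0->1]=2 prod=3 -> [11 12 1 1]
Step 6: demand=3,sold=1 ship[2->3]=1 ship[1->2]=1 ship[0->1]=2 prod=3 -> [12 13 1 1]
Step 7: demand=3,sold=1 ship[2->3]=1 ship[1->2]=1 ship[0->1]=2 prod=3 -> [13 14 1 1]
Step 8: demand=3,sold=1 ship[2->3]=1 ship[1->2]=1 ship[0->1]=2 prod=3 -> [14 15 1 1]
Step 9: demand=3,sold=1 ship[2->3]=1 ship[1->2]=1 ship[0->1]=2 prod=3 -> [15 16 1 1]
Step 10: demand=3,sold=1 ship[2->3]=1 ship[1->2]=1 ship[0->1]=2 prod=3 -> [16 17 1 1]
Step 11: demand=3,sold=1 ship[2->3]=1 ship[1->2]=1 ship[0->1]=2 prod=3 -> [17 18 1 1]
Step 12: demand=3,sold=1 ship[2->3]=1 ship[1->2]=1 ship[0->1]=2 prod=3 -> [18 19 1 1]
First stockout at step 4

4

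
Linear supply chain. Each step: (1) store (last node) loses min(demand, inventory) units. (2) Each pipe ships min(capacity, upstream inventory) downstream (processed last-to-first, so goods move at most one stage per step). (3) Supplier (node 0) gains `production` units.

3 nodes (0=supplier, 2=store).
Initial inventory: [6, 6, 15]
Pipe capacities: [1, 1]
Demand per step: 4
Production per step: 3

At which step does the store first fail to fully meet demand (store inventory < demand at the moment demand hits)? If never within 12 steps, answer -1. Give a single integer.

Step 1: demand=4,sold=4 ship[1->2]=1 ship[0->1]=1 prod=3 -> [8 6 12]
Step 2: demand=4,sold=4 ship[1->2]=1 ship[0->1]=1 prod=3 -> [10 6 9]
Step 3: demand=4,sold=4 ship[1->2]=1 ship[0->1]=1 prod=3 -> [12 6 6]
Step 4: demand=4,sold=4 ship[1->2]=1 ship[0->1]=1 prod=3 -> [14 6 3]
Step 5: demand=4,sold=3 ship[1->2]=1 ship[0->1]=1 prod=3 -> [16 6 1]
Step 6: demand=4,sold=1 ship[1->2]=1 ship[0->1]=1 prod=3 -> [18 6 1]
Step 7: demand=4,sold=1 ship[1->2]=1 ship[0->1]=1 prod=3 -> [20 6 1]
Step 8: demand=4,sold=1 ship[1->2]=1 ship[0->1]=1 prod=3 -> [22 6 1]
Step 9: demand=4,sold=1 ship[1->2]=1 ship[0->1]=1 prod=3 -> [24 6 1]
Step 10: demand=4,sold=1 ship[1->2]=1 ship[0->1]=1 prod=3 -> [26 6 1]
Step 11: demand=4,sold=1 ship[1->2]=1 ship[0->1]=1 prod=3 -> [28 6 1]
Step 12: demand=4,sold=1 ship[1->2]=1 ship[0->1]=1 prod=3 -> [30 6 1]
First stockout at step 5

5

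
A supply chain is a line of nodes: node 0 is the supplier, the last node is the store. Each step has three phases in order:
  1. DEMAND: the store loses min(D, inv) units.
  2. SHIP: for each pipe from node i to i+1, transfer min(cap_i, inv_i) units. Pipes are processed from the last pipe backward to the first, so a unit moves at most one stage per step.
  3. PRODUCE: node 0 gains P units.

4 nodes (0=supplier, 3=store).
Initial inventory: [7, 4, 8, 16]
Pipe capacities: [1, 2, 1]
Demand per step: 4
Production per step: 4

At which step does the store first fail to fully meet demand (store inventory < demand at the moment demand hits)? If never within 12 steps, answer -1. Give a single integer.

Step 1: demand=4,sold=4 ship[2->3]=1 ship[1->2]=2 ship[0->1]=1 prod=4 -> [10 3 9 13]
Step 2: demand=4,sold=4 ship[2->3]=1 ship[1->2]=2 ship[0->1]=1 prod=4 -> [13 2 10 10]
Step 3: demand=4,sold=4 ship[2->3]=1 ship[1->2]=2 ship[0->1]=1 prod=4 -> [16 1 11 7]
Step 4: demand=4,sold=4 ship[2->3]=1 ship[1->2]=1 ship[0->1]=1 prod=4 -> [19 1 11 4]
Step 5: demand=4,sold=4 ship[2->3]=1 ship[1->2]=1 ship[0->1]=1 prod=4 -> [22 1 11 1]
Step 6: demand=4,sold=1 ship[2->3]=1 ship[1->2]=1 ship[0->1]=1 prod=4 -> [25 1 11 1]
Step 7: demand=4,sold=1 ship[2->3]=1 ship[1->2]=1 ship[0->1]=1 prod=4 -> [28 1 11 1]
Step 8: demand=4,sold=1 ship[2->3]=1 ship[1->2]=1 ship[0->1]=1 prod=4 -> [31 1 11 1]
Step 9: demand=4,sold=1 ship[2->3]=1 ship[1->2]=1 ship[0->1]=1 prod=4 -> [34 1 11 1]
Step 10: demand=4,sold=1 ship[2->3]=1 ship[1->2]=1 ship[0->1]=1 prod=4 -> [37 1 11 1]
Step 11: demand=4,sold=1 ship[2->3]=1 ship[1->2]=1 ship[0->1]=1 prod=4 -> [40 1 11 1]
Step 12: demand=4,sold=1 ship[2->3]=1 ship[1->2]=1 ship[0->1]=1 prod=4 -> [43 1 11 1]
First stockout at step 6

6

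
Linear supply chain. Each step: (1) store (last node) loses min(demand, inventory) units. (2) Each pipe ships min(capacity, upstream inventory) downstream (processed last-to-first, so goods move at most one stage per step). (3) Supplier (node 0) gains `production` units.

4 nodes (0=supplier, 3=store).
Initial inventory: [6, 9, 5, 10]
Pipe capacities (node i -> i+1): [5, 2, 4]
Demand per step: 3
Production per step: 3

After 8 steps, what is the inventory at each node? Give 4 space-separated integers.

Step 1: demand=3,sold=3 ship[2->3]=4 ship[1->2]=2 ship[0->1]=5 prod=3 -> inv=[4 12 3 11]
Step 2: demand=3,sold=3 ship[2->3]=3 ship[1->2]=2 ship[0->1]=4 prod=3 -> inv=[3 14 2 11]
Step 3: demand=3,sold=3 ship[2->3]=2 ship[1->2]=2 ship[0->1]=3 prod=3 -> inv=[3 15 2 10]
Step 4: demand=3,sold=3 ship[2->3]=2 ship[1->2]=2 ship[0->1]=3 prod=3 -> inv=[3 16 2 9]
Step 5: demand=3,sold=3 ship[2->3]=2 ship[1->2]=2 ship[0->1]=3 prod=3 -> inv=[3 17 2 8]
Step 6: demand=3,sold=3 ship[2->3]=2 ship[1->2]=2 ship[0->1]=3 prod=3 -> inv=[3 18 2 7]
Step 7: demand=3,sold=3 ship[2->3]=2 ship[1->2]=2 ship[0->1]=3 prod=3 -> inv=[3 19 2 6]
Step 8: demand=3,sold=3 ship[2->3]=2 ship[1->2]=2 ship[0->1]=3 prod=3 -> inv=[3 20 2 5]

3 20 2 5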